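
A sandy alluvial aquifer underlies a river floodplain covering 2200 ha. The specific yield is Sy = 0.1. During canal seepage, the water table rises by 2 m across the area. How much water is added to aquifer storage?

ΔV ≈ 4.4 × 10^6 m³

A = 2200 ha = 2.2 × 10^7 m²
ΔV = Sy × A × Δh = 0.1 × 2.2 × 10^7 m² × 2 m = 4.4 × 10^6 m³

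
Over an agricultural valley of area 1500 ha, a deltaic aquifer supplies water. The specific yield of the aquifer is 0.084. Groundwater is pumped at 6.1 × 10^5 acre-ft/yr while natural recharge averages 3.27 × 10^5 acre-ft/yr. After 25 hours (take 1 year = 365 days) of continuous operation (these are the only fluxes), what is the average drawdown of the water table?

Δh ≈ 0.791 m

A = 1500 ha = 1.5 × 10^7 m²
Net abstraction = 6.1 × 10^5 − 3.27 × 10^5 = 2.83 × 10^5 acre-ft/yr
Q_net = 2.83 × 10^5 acre-ft/yr = 9.564 × 10^5 m³/d
t = 25 hours = 1.042 d
ΔV = Q × t = 9.564 × 10^5 m³/d × 1.042 d = 9.962 × 10^5 m³
Δh = ΔV / (Sy × A) = 9.962 × 10^5 / (0.084 × 1.5 × 10^7) = 0.7907 m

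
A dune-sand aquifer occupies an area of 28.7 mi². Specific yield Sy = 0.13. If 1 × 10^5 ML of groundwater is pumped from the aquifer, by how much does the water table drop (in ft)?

A = 28.7 mi² = 7.433 × 10^7 m²
ΔV = 1 × 10^5 ML = 1 × 10^8 m³
Δh = ΔV / (Sy × A) = 1 × 10^8 m³ / (0.13 × 7.433 × 10^7 m²) = 10.35 m
Δh = 10.35 m = 33.95 ft

Δh ≈ 34 ft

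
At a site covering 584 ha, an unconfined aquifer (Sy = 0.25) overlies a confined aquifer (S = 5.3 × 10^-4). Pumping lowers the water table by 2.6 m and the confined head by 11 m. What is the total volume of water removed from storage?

ΔV ≈ 3.83 × 10^6 m³

A = 584 ha = 5.84 × 10^6 m²
Unconfined: ΔV_u = Sy × A × Δh_u = 0.25 × 5.84 × 10^6 × 2.6 = 3.796 × 10^6 m³
Confined: ΔV_c = S × A × Δh_c = 5.3 × 10^-4 × 5.84 × 10^6 × 11 = 34050 m³
Total ΔV = 3.796 × 10^6 + 34050 = 3.83 × 10^6 m³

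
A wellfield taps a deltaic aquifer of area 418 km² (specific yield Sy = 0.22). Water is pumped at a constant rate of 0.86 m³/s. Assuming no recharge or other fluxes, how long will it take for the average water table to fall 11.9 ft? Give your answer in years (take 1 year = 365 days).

t ≈ 12.3 years

A = 418 km² = 4.18 × 10^8 m²
Δh = 11.9 ft = 3.627 m
ΔV = Sy × A × Δh = 0.22 × 4.18 × 10^8 × 3.627 = 3.335 × 10^8 m³
Q = 0.86 m³/s = 74300 m³/d
t = ΔV / Q = 3.335 × 10^8 m³ / 74300 m³/d = 4489 d
t = 4489 d ≈ 12.3 years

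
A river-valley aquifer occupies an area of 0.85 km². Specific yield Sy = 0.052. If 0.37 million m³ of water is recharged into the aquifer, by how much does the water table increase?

Δh ≈ 8.37 m

A = 0.85 km² = 8.5 × 10^5 m²
ΔV = 0.37 million m³ = 3.7 × 10^5 m³
Δh = ΔV / (Sy × A) = 3.7 × 10^5 m³ / (0.052 × 8.5 × 10^5 m²) = 8.371 m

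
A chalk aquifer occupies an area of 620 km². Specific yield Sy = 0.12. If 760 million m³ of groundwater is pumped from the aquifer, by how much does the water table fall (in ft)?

A = 620 km² = 6.2 × 10^8 m²
ΔV = 760 million m³ = 7.6 × 10^8 m³
Δh = ΔV / (Sy × A) = 7.6 × 10^8 m³ / (0.12 × 6.2 × 10^8 m²) = 10.22 m
Δh = 10.22 m = 33.51 ft

Δh ≈ 33.5 ft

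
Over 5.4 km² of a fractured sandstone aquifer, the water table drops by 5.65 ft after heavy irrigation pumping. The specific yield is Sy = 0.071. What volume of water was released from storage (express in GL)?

A = 5.4 km² = 5.4 × 10^6 m²
Δh = 5.65 ft = 1.722 m
ΔV = Sy × A × Δh = 0.071 × 5.4 × 10^6 m² × 1.722 m = 6.603 × 10^5 m³
ΔV = 6.603 × 10^5 m³ = 0.6603 GL

ΔV ≈ 0.66 GL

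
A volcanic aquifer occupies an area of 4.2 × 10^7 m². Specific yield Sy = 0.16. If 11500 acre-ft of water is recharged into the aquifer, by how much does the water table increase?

ΔV = 11500 acre-ft = 1.419 × 10^7 m³
Δh = ΔV / (Sy × A) = 1.419 × 10^7 m³ / (0.16 × 4.2 × 10^7 m²) = 2.111 m

Δh ≈ 2.11 m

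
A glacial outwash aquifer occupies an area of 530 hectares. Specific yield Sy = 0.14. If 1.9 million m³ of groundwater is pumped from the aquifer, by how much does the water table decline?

Δh ≈ 2.56 m

A = 530 hectares = 5.3 × 10^6 m²
ΔV = 1.9 million m³ = 1.9 × 10^6 m³
Δh = ΔV / (Sy × A) = 1.9 × 10^6 m³ / (0.14 × 5.3 × 10^6 m²) = 2.561 m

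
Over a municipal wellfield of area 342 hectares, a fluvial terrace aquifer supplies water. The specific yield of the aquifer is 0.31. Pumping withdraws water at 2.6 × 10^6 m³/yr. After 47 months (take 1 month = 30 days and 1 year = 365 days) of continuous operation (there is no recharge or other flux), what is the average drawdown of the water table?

A = 342 hectares = 3.42 × 10^6 m²
Q = 2.6 × 10^6 m³/yr = 7123 m³/d
t = 47 months = 1410 d
ΔV = Q × t = 7123 m³/d × 1410 d = 1.004 × 10^7 m³
Δh = ΔV / (Sy × A) = 1.004 × 10^7 / (0.31 × 3.42 × 10^6) = 9.474 m

Δh ≈ 9.47 m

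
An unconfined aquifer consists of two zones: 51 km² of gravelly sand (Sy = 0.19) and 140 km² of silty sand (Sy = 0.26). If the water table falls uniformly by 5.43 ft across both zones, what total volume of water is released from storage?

A₁ = 51 km² = 5.1 × 10^7 m²; A₂ = 140 km² = 1.4 × 10^8 m²
Δh = 5.43 ft = 1.655 m
ΔV₁ = 0.19 × 5.1 × 10^7 × 1.655 = 1.604 × 10^7 m³
ΔV₂ = 0.26 × 1.4 × 10^8 × 1.655 = 6.024 × 10^7 m³
ΔV = ΔV₁ + ΔV₂ = 7.628 × 10^7 m³

ΔV ≈ 7.63 × 10^7 m³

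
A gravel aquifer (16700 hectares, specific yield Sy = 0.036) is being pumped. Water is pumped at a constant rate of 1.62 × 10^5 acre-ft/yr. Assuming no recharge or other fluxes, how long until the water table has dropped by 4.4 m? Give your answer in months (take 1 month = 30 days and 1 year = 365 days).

t ≈ 1.61 months

A = 16700 hectares = 1.67 × 10^8 m²
ΔV = Sy × A × Δh = 0.036 × 1.67 × 10^8 × 4.4 = 2.645 × 10^7 m³
Q = 1.62 × 10^5 acre-ft/yr = 5.475 × 10^5 m³/d
t = ΔV / Q = 2.645 × 10^7 m³ / 5.475 × 10^5 m³/d = 48.32 d
t = 48.32 d ≈ 1.611 months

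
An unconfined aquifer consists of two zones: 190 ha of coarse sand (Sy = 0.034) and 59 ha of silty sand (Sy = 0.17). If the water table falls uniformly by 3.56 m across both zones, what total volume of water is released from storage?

ΔV ≈ 5.87 × 10^5 m³

A₁ = 190 ha = 1.9 × 10^6 m²; A₂ = 59 ha = 5.9 × 10^5 m²
ΔV₁ = 0.034 × 1.9 × 10^6 × 3.56 = 2.3 × 10^5 m³
ΔV₂ = 0.17 × 5.9 × 10^5 × 3.56 = 3.571 × 10^5 m³
ΔV = ΔV₁ + ΔV₂ = 5.87 × 10^5 m³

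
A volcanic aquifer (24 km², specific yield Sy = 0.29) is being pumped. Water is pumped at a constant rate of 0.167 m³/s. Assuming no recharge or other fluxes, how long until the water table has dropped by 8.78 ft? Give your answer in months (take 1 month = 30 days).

t ≈ 43 months

A = 24 km² = 2.4 × 10^7 m²
Δh = 8.78 ft = 2.676 m
ΔV = Sy × A × Δh = 0.29 × 2.4 × 10^7 × 2.676 = 1.863 × 10^7 m³
Q = 0.167 m³/s = 14430 m³/d
t = ΔV / Q = 1.863 × 10^7 m³ / 14430 m³/d = 1291 d
t = 1291 d ≈ 43.03 months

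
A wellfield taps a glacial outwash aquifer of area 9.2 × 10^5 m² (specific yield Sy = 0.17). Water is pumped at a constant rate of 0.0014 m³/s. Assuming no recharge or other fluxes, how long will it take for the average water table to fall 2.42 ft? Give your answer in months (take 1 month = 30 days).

Δh = 2.42 ft = 0.7376 m
ΔV = Sy × A × Δh = 0.17 × 9.2 × 10^5 × 0.7376 = 1.154 × 10^5 m³
Q = 0.0014 m³/s = 121 m³/d
t = ΔV / Q = 1.154 × 10^5 m³ / 121 m³/d = 953.7 d
t = 953.7 d ≈ 31.79 months

t ≈ 31.8 months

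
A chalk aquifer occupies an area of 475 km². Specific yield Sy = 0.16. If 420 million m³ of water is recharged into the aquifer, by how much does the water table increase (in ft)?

Δh ≈ 18.1 ft

A = 475 km² = 4.75 × 10^8 m²
ΔV = 420 million m³ = 4.2 × 10^8 m³
Δh = ΔV / (Sy × A) = 4.2 × 10^8 m³ / (0.16 × 4.75 × 10^8 m²) = 5.526 m
Δh = 5.526 m = 18.13 ft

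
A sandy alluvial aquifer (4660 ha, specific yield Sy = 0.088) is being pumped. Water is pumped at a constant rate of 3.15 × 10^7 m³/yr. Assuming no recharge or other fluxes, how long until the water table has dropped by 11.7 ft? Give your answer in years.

t ≈ 0.464 years

A = 4660 ha = 4.66 × 10^7 m²
Δh = 11.7 ft = 3.566 m
ΔV = Sy × A × Δh = 0.088 × 4.66 × 10^7 × 3.566 = 1.462 × 10^7 m³
Q = 3.15 × 10^7 m³/yr = 86300 m³/d
t = ΔV / Q = 1.462 × 10^7 m³ / 86300 m³/d = 169.5 d
t = 169.5 d ≈ 0.4643 years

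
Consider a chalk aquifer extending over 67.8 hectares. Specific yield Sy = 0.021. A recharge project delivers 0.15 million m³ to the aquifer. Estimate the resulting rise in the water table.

A = 67.8 hectares = 6.78 × 10^5 m²
ΔV = 0.15 million m³ = 1.5 × 10^5 m³
Δh = ΔV / (Sy × A) = 1.5 × 10^5 m³ / (0.021 × 6.78 × 10^5 m²) = 10.54 m

Δh ≈ 10.5 m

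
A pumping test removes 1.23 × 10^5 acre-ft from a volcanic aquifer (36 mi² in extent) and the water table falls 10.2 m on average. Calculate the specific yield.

A = 36 mi² = 9.324 × 10^7 m²
ΔV = 1.23 × 10^5 acre-ft = 1.517 × 10^8 m³
Sy = ΔV / (A × Δh) = 1.517 × 10^8 m³ / (9.324 × 10^7 m² × 10.2 m) = 0.1595

Sy ≈ 0.16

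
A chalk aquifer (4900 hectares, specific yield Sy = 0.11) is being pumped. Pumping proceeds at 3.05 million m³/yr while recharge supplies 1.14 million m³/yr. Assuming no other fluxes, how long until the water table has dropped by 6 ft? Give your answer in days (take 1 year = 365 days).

A = 4900 hectares = 4.9 × 10^7 m²
Δh = 6 ft = 1.829 m
ΔV = Sy × A × Δh = 0.11 × 4.9 × 10^7 × 1.829 = 9.857 × 10^6 m³
Net withdrawal = 3.05 − 1.14 = 1.91 million m³/yr = 5233 m³/d
t = ΔV / Q = 9.857 × 10^6 m³ / 5233 m³/d = 1884 d

t ≈ 1880 days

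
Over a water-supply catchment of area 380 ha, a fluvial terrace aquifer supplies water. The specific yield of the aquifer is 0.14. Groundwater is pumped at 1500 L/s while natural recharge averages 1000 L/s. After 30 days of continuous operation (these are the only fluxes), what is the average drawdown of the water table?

Δh ≈ 2.44 m

A = 380 ha = 3.8 × 10^6 m²
Net abstraction = 1500 − 1000 = 500 L/s
Q_net = 500 L/s = 43200 m³/d
ΔV = Q × t = 43200 m³/d × 30 d = 1.296 × 10^6 m³
Δh = ΔV / (Sy × A) = 1.296 × 10^6 / (0.14 × 3.8 × 10^6) = 2.436 m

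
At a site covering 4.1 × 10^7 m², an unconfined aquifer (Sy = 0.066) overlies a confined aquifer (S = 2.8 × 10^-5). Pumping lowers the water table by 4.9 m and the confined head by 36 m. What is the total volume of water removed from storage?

Unconfined: ΔV_u = Sy × A × Δh_u = 0.066 × 4.1 × 10^7 × 4.9 = 1.326 × 10^7 m³
Confined: ΔV_c = S × A × Δh_c = 2.8 × 10^-5 × 4.1 × 10^7 × 36 = 41330 m³
Total ΔV = 1.326 × 10^7 + 41330 = 1.33 × 10^7 m³

ΔV ≈ 1.33 × 10^7 m³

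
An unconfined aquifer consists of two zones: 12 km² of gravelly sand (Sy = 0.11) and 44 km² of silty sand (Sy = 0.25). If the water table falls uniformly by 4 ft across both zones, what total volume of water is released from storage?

A₁ = 12 km² = 1.2 × 10^7 m²; A₂ = 44 km² = 4.4 × 10^7 m²
Δh = 4 ft = 1.219 m
ΔV₁ = 0.11 × 1.2 × 10^7 × 1.219 = 1.609 × 10^6 m³
ΔV₂ = 0.25 × 4.4 × 10^7 × 1.219 = 1.341 × 10^7 m³
ΔV = ΔV₁ + ΔV₂ = 1.502 × 10^7 m³

ΔV ≈ 1.5 × 10^7 m³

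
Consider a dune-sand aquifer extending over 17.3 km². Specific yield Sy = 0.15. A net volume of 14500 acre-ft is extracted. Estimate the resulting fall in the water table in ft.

A = 17.3 km² = 1.73 × 10^7 m²
ΔV = 14500 acre-ft = 1.789 × 10^7 m³
Δh = ΔV / (Sy × A) = 1.789 × 10^7 m³ / (0.15 × 1.73 × 10^7 m²) = 6.892 m
Δh = 6.892 m = 22.61 ft

Δh ≈ 22.6 ft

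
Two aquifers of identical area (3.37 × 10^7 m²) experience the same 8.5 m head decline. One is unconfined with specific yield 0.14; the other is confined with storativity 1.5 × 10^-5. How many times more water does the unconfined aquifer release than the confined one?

ΔV_u / ΔV_c ≈ 9330

Unconfined: ΔV_u = Sy × A × Δh = 0.14 × 3.37 × 10^7 × 8.5 = 4.01 × 10^7 m³
Confined: ΔV_c = S × A × Δh = 1.5 × 10^-5 × 3.37 × 10^7 × 8.5 = 4297 m³
Ratio = ΔV_u / ΔV_c = Sy / S = 0.14 / 1.5 × 10^-5 = 9333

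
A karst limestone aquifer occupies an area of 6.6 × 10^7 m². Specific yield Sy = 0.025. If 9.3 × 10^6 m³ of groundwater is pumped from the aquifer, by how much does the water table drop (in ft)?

Δh = ΔV / (Sy × A) = 9.3 × 10^6 m³ / (0.025 × 6.6 × 10^7 m²) = 5.636 m
Δh = 5.636 m = 18.49 ft

Δh ≈ 18.5 ft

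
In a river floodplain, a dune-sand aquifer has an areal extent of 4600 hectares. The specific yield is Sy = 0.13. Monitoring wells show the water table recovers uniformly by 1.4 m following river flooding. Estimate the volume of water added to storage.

A = 4600 hectares = 4.6 × 10^7 m²
ΔV = Sy × A × Δh = 0.13 × 4.6 × 10^7 m² × 1.4 m = 8.372 × 10^6 m³

ΔV ≈ 8.37 × 10^6 m³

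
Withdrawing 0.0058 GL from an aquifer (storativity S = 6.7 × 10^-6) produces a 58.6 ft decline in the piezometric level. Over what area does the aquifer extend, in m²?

Δh = 58.6 ft = 17.86 m
ΔV = 0.0058 GL = 5800 m³
A = ΔV / (S × Δh) = 5800 / (6.7 × 10^-6 × 17.86) = 4.847 × 10^7 m²

A ≈ 4.85 × 10^7 m²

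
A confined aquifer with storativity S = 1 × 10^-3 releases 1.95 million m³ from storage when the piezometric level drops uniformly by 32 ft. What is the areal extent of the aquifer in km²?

Δh = 32 ft = 9.754 m
ΔV = 1.95 million m³ = 1.95 × 10^6 m³
A = ΔV / (S × Δh) = 1.95 × 10^6 / (0.001 × 9.754) = 1.999 × 10^8 m²
A = 1.999 × 10^8 m² = 199.9 km²

A ≈ 200 km²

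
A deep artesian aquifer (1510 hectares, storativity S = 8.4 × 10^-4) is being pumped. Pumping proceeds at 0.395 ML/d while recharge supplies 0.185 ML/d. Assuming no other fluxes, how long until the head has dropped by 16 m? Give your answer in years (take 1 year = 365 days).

t ≈ 2.65 years

A = 1510 hectares = 1.51 × 10^7 m²
ΔV = S × A × Δh = 8.4 × 10^-4 × 1.51 × 10^7 × 16 = 2.029 × 10^5 m³
Net withdrawal = 0.395 − 0.185 = 0.21 ML/d = 210 m³/d
t = ΔV / Q = 2.029 × 10^5 m³ / 210 m³/d = 966.4 d
t = 966.4 d ≈ 2.648 years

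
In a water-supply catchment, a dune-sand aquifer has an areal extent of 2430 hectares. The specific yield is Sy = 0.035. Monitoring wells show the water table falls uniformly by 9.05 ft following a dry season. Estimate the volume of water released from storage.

A = 2430 hectares = 2.43 × 10^7 m²
Δh = 9.05 ft = 2.758 m
ΔV = Sy × A × Δh = 0.035 × 2.43 × 10^7 m² × 2.758 m = 2.346 × 10^6 m³

ΔV ≈ 2.35 × 10^6 m³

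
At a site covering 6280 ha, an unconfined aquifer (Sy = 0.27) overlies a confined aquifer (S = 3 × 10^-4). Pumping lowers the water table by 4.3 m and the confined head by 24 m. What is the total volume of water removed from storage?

A = 6280 ha = 6.28 × 10^7 m²
Unconfined: ΔV_u = Sy × A × Δh_u = 0.27 × 6.28 × 10^7 × 4.3 = 7.291 × 10^7 m³
Confined: ΔV_c = S × A × Δh_c = 3 × 10^-4 × 6.28 × 10^7 × 24 = 4.522 × 10^5 m³
Total ΔV = 7.291 × 10^7 + 4.522 × 10^5 = 7.336 × 10^7 m³

ΔV ≈ 7.34 × 10^7 m³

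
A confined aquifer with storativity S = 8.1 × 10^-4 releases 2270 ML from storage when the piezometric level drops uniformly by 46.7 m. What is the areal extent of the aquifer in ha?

ΔV = 2270 ML = 2.27 × 10^6 m³
A = ΔV / (S × Δh) = 2.27 × 10^6 / (8.1 × 10^-4 × 46.7) = 6.001 × 10^7 m²
A = 6.001 × 10^7 m² = 6001 ha

A ≈ 6000 ha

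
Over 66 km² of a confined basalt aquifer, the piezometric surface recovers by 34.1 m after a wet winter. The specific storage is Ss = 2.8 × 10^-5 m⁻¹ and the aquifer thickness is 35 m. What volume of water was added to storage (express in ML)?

S = Ss × b = 2.8 × 10^-5 m⁻¹ × 35 m = 9.8 × 10^-4
A = 66 km² = 6.6 × 10^7 m²
ΔV = S × A × Δh = 9.8 × 10^-4 × 6.6 × 10^7 m² × 34.1 m = 2.206 × 10^6 m³
ΔV = 2.206 × 10^6 m³ = 2206 ML

ΔV ≈ 2210 ML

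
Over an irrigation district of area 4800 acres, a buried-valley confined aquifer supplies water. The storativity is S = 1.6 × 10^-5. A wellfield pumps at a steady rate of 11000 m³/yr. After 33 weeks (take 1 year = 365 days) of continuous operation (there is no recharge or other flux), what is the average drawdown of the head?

A = 4800 acres = 1.942 × 10^7 m²
Q = 11000 m³/yr = 30.14 m³/d
t = 33 weeks = 231 d
ΔV = Q × t = 30.14 m³/d × 231 d = 6962 m³
Δh = ΔV / (S × A) = 6962 / (1.6 × 10^-5 × 1.942 × 10^7) = 22.4 m

Δh ≈ 22.4 m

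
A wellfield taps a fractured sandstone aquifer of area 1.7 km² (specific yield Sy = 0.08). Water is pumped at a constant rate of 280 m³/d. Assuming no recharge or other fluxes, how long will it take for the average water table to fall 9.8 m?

t ≈ 4760 days

A = 1.7 km² = 1.7 × 10^6 m²
ΔV = Sy × A × Δh = 0.08 × 1.7 × 10^6 × 9.8 = 1.333 × 10^6 m³
t = ΔV / Q = 1.333 × 10^6 m³ / 280 m³/d = 4760 d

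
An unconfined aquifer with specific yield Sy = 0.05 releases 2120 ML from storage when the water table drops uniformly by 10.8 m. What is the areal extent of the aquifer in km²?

A ≈ 3.93 km²

ΔV = 2120 ML = 2.12 × 10^6 m³
A = ΔV / (Sy × Δh) = 2.12 × 10^6 / (0.05 × 10.8) = 3.926 × 10^6 m²
A = 3.926 × 10^6 m² = 3.926 km²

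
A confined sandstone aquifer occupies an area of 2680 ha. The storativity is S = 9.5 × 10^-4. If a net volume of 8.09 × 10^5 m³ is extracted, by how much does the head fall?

A = 2680 ha = 2.68 × 10^7 m²
Δh = ΔV / (S × A) = 8.09 × 10^5 m³ / (9.5 × 10^-4 × 2.68 × 10^7 m²) = 31.78 m

Δh ≈ 31.8 m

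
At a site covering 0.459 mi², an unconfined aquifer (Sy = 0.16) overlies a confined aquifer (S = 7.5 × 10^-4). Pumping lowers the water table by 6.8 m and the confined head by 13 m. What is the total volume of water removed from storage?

ΔV ≈ 1.31 × 10^6 m³

A = 0.459 mi² = 1.189 × 10^6 m²
Unconfined: ΔV_u = Sy × A × Δh_u = 0.16 × 1.189 × 10^6 × 6.8 = 1.293 × 10^6 m³
Confined: ΔV_c = S × A × Δh_c = 7.5 × 10^-4 × 1.189 × 10^6 × 13 = 11590 m³
Total ΔV = 1.293 × 10^6 + 11590 = 1.305 × 10^6 m³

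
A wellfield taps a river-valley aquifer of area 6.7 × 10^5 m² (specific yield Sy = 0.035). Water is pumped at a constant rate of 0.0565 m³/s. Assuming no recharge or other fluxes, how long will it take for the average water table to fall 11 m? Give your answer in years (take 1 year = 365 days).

ΔV = Sy × A × Δh = 0.035 × 6.7 × 10^5 × 11 = 2.58 × 10^5 m³
Q = 0.0565 m³/s = 4882 m³/d
t = ΔV / Q = 2.58 × 10^5 m³ / 4882 m³/d = 52.84 d
t = 52.84 d ≈ 0.1448 years

t ≈ 0.145 years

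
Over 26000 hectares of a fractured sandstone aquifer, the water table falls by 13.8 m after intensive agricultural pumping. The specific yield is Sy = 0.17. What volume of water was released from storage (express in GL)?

ΔV ≈ 610 GL

A = 26000 hectares = 2.6 × 10^8 m²
ΔV = Sy × A × Δh = 0.17 × 2.6 × 10^8 m² × 13.8 m = 6.1 × 10^8 m³
ΔV = 6.1 × 10^8 m³ = 610 GL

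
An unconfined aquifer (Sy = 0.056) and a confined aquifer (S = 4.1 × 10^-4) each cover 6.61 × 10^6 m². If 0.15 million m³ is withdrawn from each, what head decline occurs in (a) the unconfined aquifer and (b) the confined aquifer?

Δh_u ≈ 0.405 m; Δh_c ≈ 55.3 m

ΔV = 0.15 million m³ = 1.5 × 10^5 m³
Unconfined: Δh_u = ΔV/(Sy·A) = 1.5 × 10^5/(0.056 × 6.61 × 10^6) = 0.4052 m
Confined: Δh_c = ΔV/(S·A) = 1.5 × 10^5/(4.1 × 10^-4 × 6.61 × 10^6) = 55.35 m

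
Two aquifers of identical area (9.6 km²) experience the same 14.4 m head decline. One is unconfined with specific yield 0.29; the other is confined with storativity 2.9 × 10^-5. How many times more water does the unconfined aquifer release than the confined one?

A = 9.6 km² = 9.6 × 10^6 m²
Unconfined: ΔV_u = Sy × A × Δh = 0.29 × 9.6 × 10^6 × 14.4 = 4.009 × 10^7 m³
Confined: ΔV_c = S × A × Δh = 2.9 × 10^-5 × 9.6 × 10^6 × 14.4 = 4009 m³
Ratio = ΔV_u / ΔV_c = Sy / S = 0.29 / 2.9 × 10^-5 = 10000

ΔV_u / ΔV_c ≈ 10000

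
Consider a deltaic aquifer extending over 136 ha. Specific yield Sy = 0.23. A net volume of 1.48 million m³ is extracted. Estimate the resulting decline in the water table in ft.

Δh ≈ 15.5 ft

A = 136 ha = 1.36 × 10^6 m²
ΔV = 1.48 million m³ = 1.48 × 10^6 m³
Δh = ΔV / (Sy × A) = 1.48 × 10^6 m³ / (0.23 × 1.36 × 10^6 m²) = 4.731 m
Δh = 4.731 m = 15.52 ft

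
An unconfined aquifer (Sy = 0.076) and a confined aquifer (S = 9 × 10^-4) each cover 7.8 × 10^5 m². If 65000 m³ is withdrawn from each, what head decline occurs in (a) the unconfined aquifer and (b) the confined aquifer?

Unconfined: Δh_u = ΔV/(Sy·A) = 65000/(0.076 × 7.8 × 10^5) = 1.096 m
Confined: Δh_c = ΔV/(S·A) = 65000/(9 × 10^-4 × 7.8 × 10^5) = 92.59 m

Δh_u ≈ 1.1 m; Δh_c ≈ 92.6 m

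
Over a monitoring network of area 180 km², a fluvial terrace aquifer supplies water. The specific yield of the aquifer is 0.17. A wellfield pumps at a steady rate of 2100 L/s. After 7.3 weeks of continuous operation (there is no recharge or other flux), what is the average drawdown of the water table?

Δh ≈ 0.303 m

A = 180 km² = 1.8 × 10^8 m²
Q = 2100 L/s = 1.814 × 10^5 m³/d
t = 7.3 weeks = 51.1 d
ΔV = Q × t = 1.814 × 10^5 m³/d × 51.1 d = 9.272 × 10^6 m³
Δh = ΔV / (Sy × A) = 9.272 × 10^6 / (0.17 × 1.8 × 10^8) = 0.303 m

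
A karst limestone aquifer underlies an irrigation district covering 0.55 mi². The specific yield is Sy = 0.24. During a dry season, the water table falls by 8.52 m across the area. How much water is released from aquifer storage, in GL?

A = 0.55 mi² = 1.424 × 10^6 m²
ΔV = Sy × A × Δh = 0.24 × 1.424 × 10^6 m² × 8.52 m = 2.913 × 10^6 m³
ΔV = 2.913 × 10^6 m³ = 2.913 GL

ΔV ≈ 2.91 GL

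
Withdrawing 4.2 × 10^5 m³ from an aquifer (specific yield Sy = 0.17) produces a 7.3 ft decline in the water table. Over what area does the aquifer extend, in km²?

Δh = 7.3 ft = 2.225 m
A = ΔV / (Sy × Δh) = 4.2 × 10^5 / (0.17 × 2.225) = 1.11 × 10^6 m²
A = 1.11 × 10^6 m² = 1.11 km²

A ≈ 1.11 km²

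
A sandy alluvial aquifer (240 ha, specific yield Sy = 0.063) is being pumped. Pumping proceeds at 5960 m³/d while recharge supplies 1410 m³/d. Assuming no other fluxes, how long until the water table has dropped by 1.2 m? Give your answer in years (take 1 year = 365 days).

t ≈ 0.109 years

A = 240 ha = 2.4 × 10^6 m²
ΔV = Sy × A × Δh = 0.063 × 2.4 × 10^6 × 1.2 = 1.814 × 10^5 m³
Net withdrawal = 5960 − 1410 = 4550 m³/d
t = ΔV / Q = 1.814 × 10^5 m³ / 4550 m³/d = 39.88 d
t = 39.88 d ≈ 0.1093 years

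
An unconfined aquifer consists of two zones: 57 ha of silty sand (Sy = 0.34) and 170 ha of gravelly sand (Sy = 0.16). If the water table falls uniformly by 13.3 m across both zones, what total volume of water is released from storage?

A₁ = 57 ha = 5.7 × 10^5 m²; A₂ = 170 ha = 1.7 × 10^6 m²
ΔV₁ = 0.34 × 5.7 × 10^5 × 13.3 = 2.578 × 10^6 m³
ΔV₂ = 0.16 × 1.7 × 10^6 × 13.3 = 3.618 × 10^6 m³
ΔV = ΔV₁ + ΔV₂ = 6.195 × 10^6 m³

ΔV ≈ 6.2 × 10^6 m³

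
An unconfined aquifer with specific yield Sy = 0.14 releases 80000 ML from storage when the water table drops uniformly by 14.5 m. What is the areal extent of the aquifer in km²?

ΔV = 80000 ML = 8 × 10^7 m³
A = ΔV / (Sy × Δh) = 8 × 10^7 / (0.14 × 14.5) = 3.941 × 10^7 m²
A = 3.941 × 10^7 m² = 39.41 km²

A ≈ 39.4 km²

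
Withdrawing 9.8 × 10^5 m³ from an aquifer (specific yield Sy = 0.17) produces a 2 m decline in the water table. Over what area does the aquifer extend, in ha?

A ≈ 288 ha

A = ΔV / (Sy × Δh) = 9.8 × 10^5 / (0.17 × 2) = 2.882 × 10^6 m²
A = 2.882 × 10^6 m² = 288.2 ha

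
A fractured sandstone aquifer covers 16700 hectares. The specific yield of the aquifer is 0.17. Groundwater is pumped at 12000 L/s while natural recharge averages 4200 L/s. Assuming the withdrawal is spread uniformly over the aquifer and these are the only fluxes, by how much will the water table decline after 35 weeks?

Δh ≈ 5.82 m

A = 16700 hectares = 1.67 × 10^8 m²
Net abstraction = 12000 − 4200 = 7800 L/s
Q_net = 7800 L/s = 6.739 × 10^5 m³/d
t = 35 weeks = 245 d
ΔV = Q × t = 6.739 × 10^5 m³/d × 245 d = 1.651 × 10^8 m³
Δh = ΔV / (Sy × A) = 1.651 × 10^8 / (0.17 × 1.67 × 10^8) = 5.816 m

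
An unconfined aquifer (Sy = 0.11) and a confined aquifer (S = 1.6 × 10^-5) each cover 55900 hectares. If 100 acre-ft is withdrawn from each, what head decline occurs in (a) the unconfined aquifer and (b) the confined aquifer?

A = 55900 hectares = 5.59 × 10^8 m²
ΔV = 100 acre-ft = 1.233 × 10^5 m³
Unconfined: Δh_u = ΔV/(Sy·A) = 1.233 × 10^5/(0.11 × 5.59 × 10^8) = 0.002006 m
Confined: Δh_c = ΔV/(S·A) = 1.233 × 10^5/(1.6 × 10^-5 × 5.59 × 10^8) = 13.79 m

Δh_u ≈ 0.00201 m; Δh_c ≈ 13.8 m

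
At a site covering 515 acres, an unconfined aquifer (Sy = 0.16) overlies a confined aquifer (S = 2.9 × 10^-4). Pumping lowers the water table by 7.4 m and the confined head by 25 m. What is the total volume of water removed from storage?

A = 515 acres = 2.084 × 10^6 m²
Unconfined: ΔV_u = Sy × A × Δh_u = 0.16 × 2.084 × 10^6 × 7.4 = 2.468 × 10^6 m³
Confined: ΔV_c = S × A × Δh_c = 2.9 × 10^-4 × 2.084 × 10^6 × 25 = 15110 m³
Total ΔV = 2.468 × 10^6 + 15110 = 2.483 × 10^6 m³

ΔV ≈ 2.48 × 10^6 m³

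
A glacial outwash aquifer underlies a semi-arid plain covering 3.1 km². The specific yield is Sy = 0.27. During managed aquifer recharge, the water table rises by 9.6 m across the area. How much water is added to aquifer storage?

ΔV ≈ 8.04 × 10^6 m³

A = 3.1 km² = 3.1 × 10^6 m²
ΔV = Sy × A × Δh = 0.27 × 3.1 × 10^6 m² × 9.6 m = 8.035 × 10^6 m³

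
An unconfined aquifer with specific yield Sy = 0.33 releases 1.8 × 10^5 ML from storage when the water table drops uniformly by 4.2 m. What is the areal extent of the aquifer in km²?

ΔV = 1.8 × 10^5 ML = 1.8 × 10^8 m³
A = ΔV / (Sy × Δh) = 1.8 × 10^8 / (0.33 × 4.2) = 1.299 × 10^8 m²
A = 1.299 × 10^8 m² = 129.9 km²

A ≈ 130 km²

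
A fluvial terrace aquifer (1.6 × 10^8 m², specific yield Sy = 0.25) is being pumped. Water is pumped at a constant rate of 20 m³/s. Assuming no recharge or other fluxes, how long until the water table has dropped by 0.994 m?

ΔV = Sy × A × Δh = 0.25 × 1.6 × 10^8 × 0.994 = 3.976 × 10^7 m³
Q = 20 m³/s = 1.728 × 10^6 m³/d
t = ΔV / Q = 3.976 × 10^7 m³ / 1.728 × 10^6 m³/d = 23.01 d

t ≈ 23 days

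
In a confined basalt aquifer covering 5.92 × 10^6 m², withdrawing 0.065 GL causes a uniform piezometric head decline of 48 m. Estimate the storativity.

S ≈ 2.3 × 10^-4

ΔV = 0.065 GL = 65000 m³
S = ΔV / (A × Δh) = 65000 m³ / (5.92 × 10^6 m² × 48 m) = 2.287 × 10^-4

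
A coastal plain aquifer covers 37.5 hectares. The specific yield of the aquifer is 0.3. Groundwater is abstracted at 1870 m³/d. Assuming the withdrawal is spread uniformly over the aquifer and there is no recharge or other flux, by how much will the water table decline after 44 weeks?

A = 37.5 hectares = 3.75 × 10^5 m²
t = 44 weeks = 308 d
ΔV = Q × t = 1870 m³/d × 308 d = 5.76 × 10^5 m³
Δh = ΔV / (Sy × A) = 5.76 × 10^5 / (0.3 × 3.75 × 10^5) = 5.12 m

Δh ≈ 5.12 m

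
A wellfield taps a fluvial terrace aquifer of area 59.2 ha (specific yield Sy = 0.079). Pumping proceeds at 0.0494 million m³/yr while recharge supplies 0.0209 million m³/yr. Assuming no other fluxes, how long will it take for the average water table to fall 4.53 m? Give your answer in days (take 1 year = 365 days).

A = 59.2 ha = 5.92 × 10^5 m²
ΔV = Sy × A × Δh = 0.079 × 5.92 × 10^5 × 4.53 = 2.119 × 10^5 m³
Net withdrawal = 0.0494 − 0.0209 = 0.0285 million m³/yr = 78.08 m³/d
t = ΔV / Q = 2.119 × 10^5 m³ / 78.08 m³/d = 2713 d

t ≈ 2710 days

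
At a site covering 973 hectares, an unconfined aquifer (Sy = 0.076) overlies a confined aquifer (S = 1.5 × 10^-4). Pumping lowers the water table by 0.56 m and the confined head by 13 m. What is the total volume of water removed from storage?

ΔV ≈ 4.33 × 10^5 m³

A = 973 hectares = 9.73 × 10^6 m²
Unconfined: ΔV_u = Sy × A × Δh_u = 0.076 × 9.73 × 10^6 × 0.56 = 4.141 × 10^5 m³
Confined: ΔV_c = S × A × Δh_c = 1.5 × 10^-4 × 9.73 × 10^6 × 13 = 18970 m³
Total ΔV = 4.141 × 10^5 + 18970 = 4.331 × 10^5 m³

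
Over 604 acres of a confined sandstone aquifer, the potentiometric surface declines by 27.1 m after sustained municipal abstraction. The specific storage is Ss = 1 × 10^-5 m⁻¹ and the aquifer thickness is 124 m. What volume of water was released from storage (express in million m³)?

ΔV ≈ 0.0821 million m³

S = Ss × b = 1 × 10^-5 m⁻¹ × 124 m = 1.24 × 10^-3
A = 604 acres = 2.444 × 10^6 m²
ΔV = S × A × Δh = 0.00124 × 2.444 × 10^6 m² × 27.1 m = 82140 m³
ΔV = 82140 m³ = 0.08214 million m³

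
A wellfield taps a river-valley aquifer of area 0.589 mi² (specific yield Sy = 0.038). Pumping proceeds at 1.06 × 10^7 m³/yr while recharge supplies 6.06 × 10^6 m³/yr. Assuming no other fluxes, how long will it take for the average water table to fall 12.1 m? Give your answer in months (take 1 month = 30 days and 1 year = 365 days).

t ≈ 1.88 months

A = 0.589 mi² = 1.526 × 10^6 m²
ΔV = Sy × A × Δh = 0.038 × 1.526 × 10^6 × 12.1 = 7.014 × 10^5 m³
Net withdrawal = 1.06 × 10^7 − 6.06 × 10^6 = 4.54 × 10^6 m³/yr = 12440 m³/d
t = ΔV / Q = 7.014 × 10^5 m³ / 12440 m³/d = 56.39 d
t = 56.39 d ≈ 1.88 months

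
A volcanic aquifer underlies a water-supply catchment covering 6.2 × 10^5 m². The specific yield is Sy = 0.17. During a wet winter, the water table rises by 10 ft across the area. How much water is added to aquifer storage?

ΔV ≈ 3.21 × 10^5 m³

Δh = 10 ft = 3.048 m
ΔV = Sy × A × Δh = 0.17 × 6.2 × 10^5 m² × 3.048 m = 3.213 × 10^5 m³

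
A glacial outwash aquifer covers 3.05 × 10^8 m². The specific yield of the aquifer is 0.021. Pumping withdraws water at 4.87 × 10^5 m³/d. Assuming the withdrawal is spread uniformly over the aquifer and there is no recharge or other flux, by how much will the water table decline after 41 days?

ΔV = Q × t = 4.87 × 10^5 m³/d × 41 d = 1.997 × 10^7 m³
Δh = ΔV / (Sy × A) = 1.997 × 10^7 / (0.021 × 3.05 × 10^8) = 3.117 m

Δh ≈ 3.12 m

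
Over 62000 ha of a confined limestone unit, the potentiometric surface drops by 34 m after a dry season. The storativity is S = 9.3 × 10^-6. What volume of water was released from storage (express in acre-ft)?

ΔV ≈ 159 acre-ft

A = 62000 ha = 6.2 × 10^8 m²
ΔV = S × A × Δh = 9.3 × 10^-6 × 6.2 × 10^8 m² × 34 m = 1.96 × 10^5 m³
ΔV = 1.96 × 10^5 m³ = 158.9 acre-ft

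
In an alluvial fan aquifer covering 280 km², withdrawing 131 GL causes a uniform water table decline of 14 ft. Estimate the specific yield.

Sy ≈ 0.11

A = 280 km² = 2.8 × 10^8 m²
Δh = 14 ft = 4.267 m
ΔV = 131 GL = 1.31 × 10^8 m³
Sy = ΔV / (A × Δh) = 1.31 × 10^8 m³ / (2.8 × 10^8 m² × 4.267 m) = 0.1096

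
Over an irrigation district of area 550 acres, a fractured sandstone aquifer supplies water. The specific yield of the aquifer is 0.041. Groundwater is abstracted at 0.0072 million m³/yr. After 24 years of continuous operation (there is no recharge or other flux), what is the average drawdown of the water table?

Δh ≈ 1.89 m

A = 550 acres = 2.226 × 10^6 m²
Q = 0.0072 million m³/yr = 19.73 m³/d
t = 24 years = 8760 d
ΔV = Q × t = 19.73 m³/d × 8760 d = 1.728 × 10^5 m³
Δh = ΔV / (Sy × A) = 1.728 × 10^5 / (0.041 × 2.226 × 10^6) = 1.894 m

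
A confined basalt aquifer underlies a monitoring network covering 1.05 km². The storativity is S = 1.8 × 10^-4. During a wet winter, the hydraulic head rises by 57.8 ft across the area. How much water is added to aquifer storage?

ΔV ≈ 3330 m³

A = 1.05 km² = 1.05 × 10^6 m²
Δh = 57.8 ft = 17.62 m
ΔV = S × A × Δh = 1.8 × 10^-4 × 1.05 × 10^6 m² × 17.62 m = 3330 m³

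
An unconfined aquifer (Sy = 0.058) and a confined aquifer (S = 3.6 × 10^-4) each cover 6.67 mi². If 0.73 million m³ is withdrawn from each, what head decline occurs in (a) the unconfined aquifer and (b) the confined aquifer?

A = 6.67 mi² = 1.728 × 10^7 m²
ΔV = 0.73 million m³ = 7.3 × 10^5 m³
Unconfined: Δh_u = ΔV/(Sy·A) = 7.3 × 10^5/(0.058 × 1.728 × 10^7) = 0.7286 m
Confined: Δh_c = ΔV/(S·A) = 7.3 × 10^5/(3.6 × 10^-4 × 1.728 × 10^7) = 117.4 m

Δh_u ≈ 0.729 m; Δh_c ≈ 117 m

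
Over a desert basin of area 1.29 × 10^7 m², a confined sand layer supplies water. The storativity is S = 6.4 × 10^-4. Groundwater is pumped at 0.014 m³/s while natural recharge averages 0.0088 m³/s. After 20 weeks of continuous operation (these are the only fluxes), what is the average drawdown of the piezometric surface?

Δh ≈ 7.62 m

Net abstraction = 0.014 − 0.0088 = 0.0052 m³/s
Q_net = 0.0052 m³/s = 449.3 m³/d
t = 20 weeks = 140 d
ΔV = Q × t = 449.3 m³/d × 140 d = 62900 m³
Δh = ΔV / (S × A) = 62900 / (6.4 × 10^-4 × 1.29 × 10^7) = 7.619 m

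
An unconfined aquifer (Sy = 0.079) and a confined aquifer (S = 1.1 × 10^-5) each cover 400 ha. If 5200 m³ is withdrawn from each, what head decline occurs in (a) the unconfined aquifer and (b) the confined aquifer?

A = 400 ha = 4 × 10^6 m²
Unconfined: Δh_u = ΔV/(Sy·A) = 5200/(0.079 × 4 × 10^6) = 0.01646 m
Confined: Δh_c = ΔV/(S·A) = 5200/(1.1 × 10^-5 × 4 × 10^6) = 118.2 m

Δh_u ≈ 0.0165 m; Δh_c ≈ 118 m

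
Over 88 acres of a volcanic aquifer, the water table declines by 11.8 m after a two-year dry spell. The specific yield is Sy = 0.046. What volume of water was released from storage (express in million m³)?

A = 88 acres = 3.561 × 10^5 m²
ΔV = Sy × A × Δh = 0.046 × 3.561 × 10^5 m² × 11.8 m = 1.933 × 10^5 m³
ΔV = 1.933 × 10^5 m³ = 0.1933 million m³

ΔV ≈ 0.193 million m³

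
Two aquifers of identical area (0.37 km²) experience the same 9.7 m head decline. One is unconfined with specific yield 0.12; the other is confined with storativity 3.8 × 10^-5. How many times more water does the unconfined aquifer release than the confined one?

ΔV_u / ΔV_c ≈ 3160

A = 0.37 km² = 3.7 × 10^5 m²
Unconfined: ΔV_u = Sy × A × Δh = 0.12 × 3.7 × 10^5 × 9.7 = 4.307 × 10^5 m³
Confined: ΔV_c = S × A × Δh = 3.8 × 10^-5 × 3.7 × 10^5 × 9.7 = 136.4 m³
Ratio = ΔV_u / ΔV_c = Sy / S = 0.12 / 3.8 × 10^-5 = 3158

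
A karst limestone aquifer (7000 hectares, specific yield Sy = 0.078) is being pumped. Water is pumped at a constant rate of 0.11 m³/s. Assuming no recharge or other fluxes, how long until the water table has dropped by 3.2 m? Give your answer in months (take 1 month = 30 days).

t ≈ 61.3 months

A = 7000 hectares = 7 × 10^7 m²
ΔV = Sy × A × Δh = 0.078 × 7 × 10^7 × 3.2 = 1.747 × 10^7 m³
Q = 0.11 m³/s = 9504 m³/d
t = ΔV / Q = 1.747 × 10^7 m³ / 9504 m³/d = 1838 d
t = 1838 d ≈ 61.28 months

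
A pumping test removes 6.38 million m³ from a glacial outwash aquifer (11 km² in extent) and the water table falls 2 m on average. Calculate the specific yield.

A = 11 km² = 1.1 × 10^7 m²
ΔV = 6.38 million m³ = 6.38 × 10^6 m³
Sy = ΔV / (A × Δh) = 6.38 × 10^6 m³ / (1.1 × 10^7 m² × 2 m) = 0.29

Sy ≈ 0.29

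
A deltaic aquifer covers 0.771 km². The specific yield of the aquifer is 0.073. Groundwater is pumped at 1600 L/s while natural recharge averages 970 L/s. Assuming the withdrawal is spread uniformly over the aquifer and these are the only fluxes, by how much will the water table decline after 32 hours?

A = 0.771 km² = 7.71 × 10^5 m²
Net abstraction = 1600 − 970 = 630 L/s
Q_net = 630 L/s = 54430 m³/d
t = 32 hours = 1.333 d
ΔV = Q × t = 54430 m³/d × 1.333 d = 72580 m³
Δh = ΔV / (Sy × A) = 72580 / (0.073 × 7.71 × 10^5) = 1.289 m

Δh ≈ 1.29 m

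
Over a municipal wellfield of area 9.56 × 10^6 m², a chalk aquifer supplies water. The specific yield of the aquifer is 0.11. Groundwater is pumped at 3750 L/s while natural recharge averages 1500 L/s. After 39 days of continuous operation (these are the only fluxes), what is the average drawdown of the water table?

Δh ≈ 7.21 m

Net abstraction = 3750 − 1500 = 2250 L/s
Q_net = 2250 L/s = 1.944 × 10^5 m³/d
ΔV = Q × t = 1.944 × 10^5 m³/d × 39 d = 7.582 × 10^6 m³
Δh = ΔV / (Sy × A) = 7.582 × 10^6 / (0.11 × 9.56 × 10^6) = 7.21 m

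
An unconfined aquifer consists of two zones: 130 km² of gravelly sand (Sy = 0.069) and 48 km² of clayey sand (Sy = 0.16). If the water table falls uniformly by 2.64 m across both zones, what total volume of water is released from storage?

ΔV ≈ 4.4 × 10^7 m³

A₁ = 130 km² = 1.3 × 10^8 m²; A₂ = 48 km² = 4.8 × 10^7 m²
ΔV₁ = 0.069 × 1.3 × 10^8 × 2.64 = 2.368 × 10^7 m³
ΔV₂ = 0.16 × 4.8 × 10^7 × 2.64 = 2.028 × 10^7 m³
ΔV = ΔV₁ + ΔV₂ = 4.396 × 10^7 m³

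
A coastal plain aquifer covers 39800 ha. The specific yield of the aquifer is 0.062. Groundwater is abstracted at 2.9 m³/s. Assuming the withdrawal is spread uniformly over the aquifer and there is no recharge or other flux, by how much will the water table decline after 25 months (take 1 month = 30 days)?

A = 39800 ha = 3.98 × 10^8 m²
Q = 2.9 m³/s = 2.506 × 10^5 m³/d
t = 25 months = 750 d
ΔV = Q × t = 2.506 × 10^5 m³/d × 750 d = 1.879 × 10^8 m³
Δh = ΔV / (Sy × A) = 1.879 × 10^8 / (0.062 × 3.98 × 10^8) = 7.615 m

Δh ≈ 7.62 m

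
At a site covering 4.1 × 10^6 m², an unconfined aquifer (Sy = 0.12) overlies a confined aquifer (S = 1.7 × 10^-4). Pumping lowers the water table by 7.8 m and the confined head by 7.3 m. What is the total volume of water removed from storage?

Unconfined: ΔV_u = Sy × A × Δh_u = 0.12 × 4.1 × 10^6 × 7.8 = 3.838 × 10^6 m³
Confined: ΔV_c = S × A × Δh_c = 1.7 × 10^-4 × 4.1 × 10^6 × 7.3 = 5088 m³
Total ΔV = 3.838 × 10^6 + 5088 = 3.843 × 10^6 m³

ΔV ≈ 3.84 × 10^6 m³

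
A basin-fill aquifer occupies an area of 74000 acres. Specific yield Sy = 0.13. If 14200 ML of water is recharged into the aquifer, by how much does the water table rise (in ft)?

A = 74000 acres = 2.995 × 10^8 m²
ΔV = 14200 ML = 1.42 × 10^7 m³
Δh = ΔV / (Sy × A) = 1.42 × 10^7 m³ / (0.13 × 2.995 × 10^8 m²) = 0.3648 m
Δh = 0.3648 m = 1.197 ft

Δh ≈ 1.2 ft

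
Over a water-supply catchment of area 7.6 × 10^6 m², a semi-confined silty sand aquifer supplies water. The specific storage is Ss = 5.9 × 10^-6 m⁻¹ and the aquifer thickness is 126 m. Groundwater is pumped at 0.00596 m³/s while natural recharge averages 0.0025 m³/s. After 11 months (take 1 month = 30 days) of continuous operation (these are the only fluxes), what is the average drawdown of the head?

S = Ss × b = 5.9 × 10^-6 m⁻¹ × 126 m = 7.434 × 10^-4
Net abstraction = 0.00596 − 0.0025 = 0.00346 m³/s
Q_net = 0.00346 m³/s = 298.9 m³/d
t = 11 months = 330 d
ΔV = Q × t = 298.9 m³/d × 330 d = 98650 m³
Δh = ΔV / (S × A) = 98650 / (7.434 × 10^-4 × 7.6 × 10^6) = 17.46 m

Δh ≈ 17.5 m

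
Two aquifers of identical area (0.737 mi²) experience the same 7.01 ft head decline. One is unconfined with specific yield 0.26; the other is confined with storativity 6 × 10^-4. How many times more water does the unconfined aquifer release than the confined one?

ΔV_u / ΔV_c ≈ 433

A = 0.737 mi² = 1.909 × 10^6 m²
Δh = 7.01 ft = 2.137 m
Unconfined: ΔV_u = Sy × A × Δh = 0.26 × 1.909 × 10^6 × 2.137 = 1.06 × 10^6 m³
Confined: ΔV_c = S × A × Δh = 6 × 10^-4 × 1.909 × 10^6 × 2.137 = 2447 m³
Ratio = ΔV_u / ΔV_c = Sy / S = 0.26 / 6 × 10^-4 = 433.3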